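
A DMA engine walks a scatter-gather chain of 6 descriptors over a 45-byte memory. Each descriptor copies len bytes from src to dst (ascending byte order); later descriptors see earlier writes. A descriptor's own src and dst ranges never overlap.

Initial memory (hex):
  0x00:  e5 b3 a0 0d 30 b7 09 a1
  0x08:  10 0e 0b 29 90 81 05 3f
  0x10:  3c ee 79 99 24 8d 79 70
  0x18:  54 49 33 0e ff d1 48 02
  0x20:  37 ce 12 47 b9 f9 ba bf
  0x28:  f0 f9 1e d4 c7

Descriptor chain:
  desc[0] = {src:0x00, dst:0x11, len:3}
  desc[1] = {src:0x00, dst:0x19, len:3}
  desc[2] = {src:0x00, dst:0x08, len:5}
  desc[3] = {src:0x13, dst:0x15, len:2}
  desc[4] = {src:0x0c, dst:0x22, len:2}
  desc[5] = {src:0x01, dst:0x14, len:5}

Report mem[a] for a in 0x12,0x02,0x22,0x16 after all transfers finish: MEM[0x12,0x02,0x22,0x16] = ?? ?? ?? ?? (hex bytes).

  after D0: wrote 3B at 0x11 = e5b3a0
  after D1: wrote 3B at 0x19 = e5b3a0
  after D2: wrote 5B at 0x08 = e5b3a00d30
  after D3: wrote 2B at 0x15 = a024
  after D4: wrote 2B at 0x22 = 3081
  after D5: wrote 5B at 0x14 = b3a00d30b7
query mem[0x12]=0xb3, mem[0x02]=0xa0, mem[0x22]=0x30, mem[0x16]=0x0d

MEM[0x12,0x02,0x22,0x16] = b3 a0 30 0d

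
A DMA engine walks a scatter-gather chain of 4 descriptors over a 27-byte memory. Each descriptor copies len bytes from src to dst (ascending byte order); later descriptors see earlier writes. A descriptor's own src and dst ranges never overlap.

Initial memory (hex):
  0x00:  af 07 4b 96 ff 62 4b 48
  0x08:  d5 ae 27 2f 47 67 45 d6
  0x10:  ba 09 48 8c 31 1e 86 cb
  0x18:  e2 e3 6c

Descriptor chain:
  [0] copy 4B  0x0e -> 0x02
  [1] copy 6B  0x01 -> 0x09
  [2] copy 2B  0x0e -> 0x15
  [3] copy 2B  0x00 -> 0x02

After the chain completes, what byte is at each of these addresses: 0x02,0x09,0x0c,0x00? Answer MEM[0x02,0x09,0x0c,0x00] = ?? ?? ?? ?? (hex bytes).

MEM[0x02,0x09,0x0c,0x00] = af 07 ba af

[0] 0x0e->0x02 len=4 : 45 d6 ba 09
[1] 0x01->0x09 len=6 : 07 45 d6 ba 09 4b
[2] 0x0e->0x15 len=2 : 4b d6
[3] 0x00->0x02 len=2 : af 07
query mem[0x02]=0xaf, mem[0x09]=0x07, mem[0x0c]=0xba, mem[0x00]=0xaf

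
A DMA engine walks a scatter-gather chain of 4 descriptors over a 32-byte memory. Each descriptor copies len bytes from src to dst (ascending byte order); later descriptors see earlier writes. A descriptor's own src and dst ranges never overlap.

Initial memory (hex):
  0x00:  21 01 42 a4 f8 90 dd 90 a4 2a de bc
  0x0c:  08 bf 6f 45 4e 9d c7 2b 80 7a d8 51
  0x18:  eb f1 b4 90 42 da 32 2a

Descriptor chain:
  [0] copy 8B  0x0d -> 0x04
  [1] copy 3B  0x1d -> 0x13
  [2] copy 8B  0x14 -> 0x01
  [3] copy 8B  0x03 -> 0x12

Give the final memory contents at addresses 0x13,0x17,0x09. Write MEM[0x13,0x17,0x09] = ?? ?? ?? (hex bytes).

MEM[0x13,0x17,0x09] = 51 90 c7

[0] 0x0d->0x04 len=8 : bf 6f 45 4e 9d c7 2b 80
[1] 0x1d->0x13 len=3 : da 32 2a
[2] 0x14->0x01 len=8 : 32 2a d8 51 eb f1 b4 90
[3] 0x03->0x12 len=8 : d8 51 eb f1 b4 90 c7 2b
query mem[0x13]=0x51, mem[0x17]=0x90, mem[0x09]=0xc7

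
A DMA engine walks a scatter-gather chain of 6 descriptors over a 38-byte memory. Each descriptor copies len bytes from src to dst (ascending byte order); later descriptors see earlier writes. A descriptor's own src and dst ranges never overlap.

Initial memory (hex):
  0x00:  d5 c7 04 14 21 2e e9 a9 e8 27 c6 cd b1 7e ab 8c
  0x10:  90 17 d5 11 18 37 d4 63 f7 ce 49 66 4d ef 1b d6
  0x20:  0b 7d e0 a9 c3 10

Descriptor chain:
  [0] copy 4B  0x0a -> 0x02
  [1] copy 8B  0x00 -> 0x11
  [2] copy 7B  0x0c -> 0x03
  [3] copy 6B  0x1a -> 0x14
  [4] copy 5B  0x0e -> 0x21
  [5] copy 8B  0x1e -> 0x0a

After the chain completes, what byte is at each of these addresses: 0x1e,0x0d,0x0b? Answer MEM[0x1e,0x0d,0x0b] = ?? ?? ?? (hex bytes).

[0] 0x0a->0x02 len=4 : c6 cd b1 7e
[1] 0x00->0x11 len=8 : d5 c7 c6 cd b1 7e e9 a9
[2] 0x0c->0x03 len=7 : b1 7e ab 8c 90 d5 c7
[3] 0x1a->0x14 len=6 : 49 66 4d ef 1b d6
[4] 0x0e->0x21 len=5 : ab 8c 90 d5 c7
[5] 0x1e->0x0a len=8 : 1b d6 0b ab 8c 90 d5 c7
query mem[0x1e]=0x1b, mem[0x0d]=0xab, mem[0x0b]=0xd6

MEM[0x1e,0x0d,0x0b] = 1b ab d6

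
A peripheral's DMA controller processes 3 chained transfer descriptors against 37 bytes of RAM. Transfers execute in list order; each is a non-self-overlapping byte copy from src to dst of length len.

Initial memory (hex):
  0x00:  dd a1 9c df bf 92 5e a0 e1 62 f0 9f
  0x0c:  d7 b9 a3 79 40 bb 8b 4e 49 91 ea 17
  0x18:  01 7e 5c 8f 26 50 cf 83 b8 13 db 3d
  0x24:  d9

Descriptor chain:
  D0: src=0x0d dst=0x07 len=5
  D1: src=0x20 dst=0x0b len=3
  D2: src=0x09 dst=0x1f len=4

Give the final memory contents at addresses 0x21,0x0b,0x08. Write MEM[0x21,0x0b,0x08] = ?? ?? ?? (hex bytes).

D0: mem[0x07..0x0b] <- [b9 a3 79 40 bb]
D1: mem[0x0b..0x0d] <- [b8 13 db]
D2: mem[0x1f..0x22] <- [79 40 b8 13]
query mem[0x21]=0xb8, mem[0x0b]=0xb8, mem[0x08]=0xa3

MEM[0x21,0x0b,0x08] = b8 b8 a3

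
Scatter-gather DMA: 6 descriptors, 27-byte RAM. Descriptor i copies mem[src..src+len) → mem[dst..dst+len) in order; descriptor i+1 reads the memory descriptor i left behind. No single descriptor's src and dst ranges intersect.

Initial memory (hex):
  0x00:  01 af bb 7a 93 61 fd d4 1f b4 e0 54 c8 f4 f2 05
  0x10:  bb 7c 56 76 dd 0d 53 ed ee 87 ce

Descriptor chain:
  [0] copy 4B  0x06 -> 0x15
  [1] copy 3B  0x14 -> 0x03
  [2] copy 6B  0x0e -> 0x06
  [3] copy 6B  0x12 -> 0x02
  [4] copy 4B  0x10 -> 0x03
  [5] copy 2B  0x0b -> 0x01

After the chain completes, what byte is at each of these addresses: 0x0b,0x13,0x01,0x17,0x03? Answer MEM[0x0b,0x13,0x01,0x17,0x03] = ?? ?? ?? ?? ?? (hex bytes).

MEM[0x0b,0x13,0x01,0x17,0x03] = 76 76 76 1f bb

D0: mem[0x15..0x18] <- [fd d4 1f b4]
D1: mem[0x03..0x05] <- [dd fd d4]
D2: mem[0x06..0x0b] <- [f2 05 bb 7c 56 76]
D3: mem[0x02..0x07] <- [56 76 dd fd d4 1f]
D4: mem[0x03..0x06] <- [bb 7c 56 76]
D5: mem[0x01..0x02] <- [76 c8]
query mem[0x0b]=0x76, mem[0x13]=0x76, mem[0x01]=0x76, mem[0x17]=0x1f, mem[0x03]=0xbb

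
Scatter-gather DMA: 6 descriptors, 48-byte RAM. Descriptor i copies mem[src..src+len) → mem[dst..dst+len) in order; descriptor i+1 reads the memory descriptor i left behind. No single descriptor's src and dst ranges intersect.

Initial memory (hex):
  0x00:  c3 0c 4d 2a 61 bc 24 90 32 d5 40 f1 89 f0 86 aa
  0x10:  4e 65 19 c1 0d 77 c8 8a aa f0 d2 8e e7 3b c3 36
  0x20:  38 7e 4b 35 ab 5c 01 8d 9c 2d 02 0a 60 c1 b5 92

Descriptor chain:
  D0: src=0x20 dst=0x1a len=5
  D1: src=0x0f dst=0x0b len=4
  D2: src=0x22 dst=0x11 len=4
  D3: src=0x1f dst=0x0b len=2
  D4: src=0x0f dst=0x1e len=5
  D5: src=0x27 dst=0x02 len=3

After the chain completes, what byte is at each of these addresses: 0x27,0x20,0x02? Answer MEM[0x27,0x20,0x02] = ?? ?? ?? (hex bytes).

[0] 0x20->0x1a len=5 : 38 7e 4b 35 ab
[1] 0x0f->0x0b len=4 : aa 4e 65 19
[2] 0x22->0x11 len=4 : 4b 35 ab 5c
[3] 0x1f->0x0b len=2 : 36 38
[4] 0x0f->0x1e len=5 : aa 4e 4b 35 ab
[5] 0x27->0x02 len=3 : 8d 9c 2d
query mem[0x27]=0x8d, mem[0x20]=0x4b, mem[0x02]=0x8d

MEM[0x27,0x20,0x02] = 8d 4b 8d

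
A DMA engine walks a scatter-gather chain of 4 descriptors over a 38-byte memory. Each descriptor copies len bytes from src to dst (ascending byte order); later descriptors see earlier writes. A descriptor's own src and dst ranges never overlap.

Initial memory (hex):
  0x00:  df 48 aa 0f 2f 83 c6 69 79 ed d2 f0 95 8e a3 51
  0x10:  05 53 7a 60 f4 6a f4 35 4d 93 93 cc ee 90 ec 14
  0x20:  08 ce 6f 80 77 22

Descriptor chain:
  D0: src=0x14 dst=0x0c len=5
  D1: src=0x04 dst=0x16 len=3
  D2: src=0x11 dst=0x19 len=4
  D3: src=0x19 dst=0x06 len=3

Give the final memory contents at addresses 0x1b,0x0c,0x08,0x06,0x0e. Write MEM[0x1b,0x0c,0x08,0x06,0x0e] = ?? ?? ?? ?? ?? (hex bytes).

[0] 0x14->0x0c len=5 : f4 6a f4 35 4d
[1] 0x04->0x16 len=3 : 2f 83 c6
[2] 0x11->0x19 len=4 : 53 7a 60 f4
[3] 0x19->0x06 len=3 : 53 7a 60
query mem[0x1b]=0x60, mem[0x0c]=0xf4, mem[0x08]=0x60, mem[0x06]=0x53, mem[0x0e]=0xf4

MEM[0x1b,0x0c,0x08,0x06,0x0e] = 60 f4 60 53 f4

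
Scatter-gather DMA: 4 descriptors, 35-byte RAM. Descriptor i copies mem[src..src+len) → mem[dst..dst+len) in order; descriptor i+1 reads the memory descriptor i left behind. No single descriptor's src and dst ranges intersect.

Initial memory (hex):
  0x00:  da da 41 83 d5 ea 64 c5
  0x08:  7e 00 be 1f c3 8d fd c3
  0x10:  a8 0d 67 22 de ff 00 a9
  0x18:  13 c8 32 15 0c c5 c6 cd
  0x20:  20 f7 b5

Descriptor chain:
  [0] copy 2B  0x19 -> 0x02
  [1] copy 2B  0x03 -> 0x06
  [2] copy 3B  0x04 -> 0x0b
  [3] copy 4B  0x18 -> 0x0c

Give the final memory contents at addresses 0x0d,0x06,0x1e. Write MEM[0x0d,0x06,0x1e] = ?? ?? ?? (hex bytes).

[0] 0x19->0x02 len=2 : c8 32
[1] 0x03->0x06 len=2 : 32 d5
[2] 0x04->0x0b len=3 : d5 ea 32
[3] 0x18->0x0c len=4 : 13 c8 32 15
query mem[0x0d]=0xc8, mem[0x06]=0x32, mem[0x1e]=0xc6

MEM[0x0d,0x06,0x1e] = c8 32 c6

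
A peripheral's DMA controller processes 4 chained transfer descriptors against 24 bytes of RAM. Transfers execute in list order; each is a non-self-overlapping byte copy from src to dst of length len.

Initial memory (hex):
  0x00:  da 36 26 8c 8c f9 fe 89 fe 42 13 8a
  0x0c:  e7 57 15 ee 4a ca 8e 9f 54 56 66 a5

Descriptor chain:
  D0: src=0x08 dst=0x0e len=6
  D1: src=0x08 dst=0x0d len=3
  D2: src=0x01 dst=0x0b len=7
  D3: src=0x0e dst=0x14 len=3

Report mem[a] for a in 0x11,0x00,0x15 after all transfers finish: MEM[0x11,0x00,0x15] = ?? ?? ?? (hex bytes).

MEM[0x11,0x00,0x15] = 89 da f9

D0: mem[0x0e..0x13] <- [fe 42 13 8a e7 57]
D1: mem[0x0d..0x0f] <- [fe 42 13]
D2: mem[0x0b..0x11] <- [36 26 8c 8c f9 fe 89]
D3: mem[0x14..0x16] <- [8c f9 fe]
query mem[0x11]=0x89, mem[0x00]=0xda, mem[0x15]=0xf9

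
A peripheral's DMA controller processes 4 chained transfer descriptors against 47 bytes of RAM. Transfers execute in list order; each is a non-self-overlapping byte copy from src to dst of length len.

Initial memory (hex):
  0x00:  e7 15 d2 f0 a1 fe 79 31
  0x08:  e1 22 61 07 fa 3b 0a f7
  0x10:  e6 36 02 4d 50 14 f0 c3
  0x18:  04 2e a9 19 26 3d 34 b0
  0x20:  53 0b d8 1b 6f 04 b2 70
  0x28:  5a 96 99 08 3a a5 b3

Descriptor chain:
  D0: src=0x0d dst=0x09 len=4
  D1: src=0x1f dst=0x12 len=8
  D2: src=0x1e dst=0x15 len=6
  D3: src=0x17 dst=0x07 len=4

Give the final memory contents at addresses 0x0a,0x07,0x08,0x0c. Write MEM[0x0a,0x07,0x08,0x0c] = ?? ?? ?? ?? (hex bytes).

MEM[0x0a,0x07,0x08,0x0c] = 1b 53 0b e6

#0 dst[0x09+4] := {0x3b,0x0a,0xf7,0xe6}
#1 dst[0x12+8] := {0xb0,0x53,0x0b,0xd8,0x1b,0x6f,0x04,0xb2}
#2 dst[0x15+6] := {0x34,0xb0,0x53,0x0b,0xd8,0x1b}
#3 dst[0x07+4] := {0x53,0x0b,0xd8,0x1b}
query mem[0x0a]=0x1b, mem[0x07]=0x53, mem[0x08]=0x0b, mem[0x0c]=0xe6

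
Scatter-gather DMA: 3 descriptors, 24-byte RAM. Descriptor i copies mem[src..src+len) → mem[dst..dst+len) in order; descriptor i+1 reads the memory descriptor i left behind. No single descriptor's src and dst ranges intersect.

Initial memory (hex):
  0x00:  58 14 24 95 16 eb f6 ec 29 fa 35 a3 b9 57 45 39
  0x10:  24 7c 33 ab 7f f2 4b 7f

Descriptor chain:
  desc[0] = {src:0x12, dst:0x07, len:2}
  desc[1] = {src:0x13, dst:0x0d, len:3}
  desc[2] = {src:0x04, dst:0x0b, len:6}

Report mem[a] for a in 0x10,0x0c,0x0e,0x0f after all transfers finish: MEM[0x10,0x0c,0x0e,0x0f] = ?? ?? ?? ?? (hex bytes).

MEM[0x10,0x0c,0x0e,0x0f] = fa eb 33 ab

D0: mem[0x07..0x08] <- [33 ab]
D1: mem[0x0d..0x0f] <- [ab 7f f2]
D2: mem[0x0b..0x10] <- [16 eb f6 33 ab fa]
query mem[0x10]=0xfa, mem[0x0c]=0xeb, mem[0x0e]=0x33, mem[0x0f]=0xab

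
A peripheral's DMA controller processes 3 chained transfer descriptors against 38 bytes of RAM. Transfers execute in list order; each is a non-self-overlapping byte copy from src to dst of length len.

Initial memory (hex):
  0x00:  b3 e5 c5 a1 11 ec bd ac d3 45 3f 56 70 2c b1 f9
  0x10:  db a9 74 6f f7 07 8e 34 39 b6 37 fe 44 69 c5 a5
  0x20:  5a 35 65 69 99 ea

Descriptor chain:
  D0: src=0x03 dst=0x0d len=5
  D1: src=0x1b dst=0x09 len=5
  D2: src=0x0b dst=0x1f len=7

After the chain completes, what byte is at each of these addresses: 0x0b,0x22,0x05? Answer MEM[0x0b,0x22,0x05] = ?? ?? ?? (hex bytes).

MEM[0x0b,0x22,0x05] = 69 11 ec

  after D0: wrote 5B at 0x0d = a111ecbdac
  after D1: wrote 5B at 0x09 = fe4469c5a5
  after D2: wrote 7B at 0x1f = 69c5a511ecbdac
query mem[0x0b]=0x69, mem[0x22]=0x11, mem[0x05]=0xec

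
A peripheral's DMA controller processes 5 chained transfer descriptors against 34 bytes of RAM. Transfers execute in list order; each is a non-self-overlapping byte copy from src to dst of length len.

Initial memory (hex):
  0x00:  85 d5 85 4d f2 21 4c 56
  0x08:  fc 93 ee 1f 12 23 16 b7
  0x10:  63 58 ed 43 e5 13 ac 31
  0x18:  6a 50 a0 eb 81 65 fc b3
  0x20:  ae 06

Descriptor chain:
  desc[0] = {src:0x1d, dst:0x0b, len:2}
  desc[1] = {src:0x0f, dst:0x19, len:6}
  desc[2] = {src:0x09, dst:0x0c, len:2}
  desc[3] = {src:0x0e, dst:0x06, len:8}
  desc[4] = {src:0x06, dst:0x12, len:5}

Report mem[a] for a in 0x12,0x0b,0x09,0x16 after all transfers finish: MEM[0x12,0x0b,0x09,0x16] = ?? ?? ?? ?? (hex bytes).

MEM[0x12,0x0b,0x09,0x16] = 16 43 58 ed

[0] 0x1d->0x0b len=2 : 65 fc
[1] 0x0f->0x19 len=6 : b7 63 58 ed 43 e5
[2] 0x09->0x0c len=2 : 93 ee
[3] 0x0e->0x06 len=8 : 16 b7 63 58 ed 43 e5 13
[4] 0x06->0x12 len=5 : 16 b7 63 58 ed
query mem[0x12]=0x16, mem[0x0b]=0x43, mem[0x09]=0x58, mem[0x16]=0xed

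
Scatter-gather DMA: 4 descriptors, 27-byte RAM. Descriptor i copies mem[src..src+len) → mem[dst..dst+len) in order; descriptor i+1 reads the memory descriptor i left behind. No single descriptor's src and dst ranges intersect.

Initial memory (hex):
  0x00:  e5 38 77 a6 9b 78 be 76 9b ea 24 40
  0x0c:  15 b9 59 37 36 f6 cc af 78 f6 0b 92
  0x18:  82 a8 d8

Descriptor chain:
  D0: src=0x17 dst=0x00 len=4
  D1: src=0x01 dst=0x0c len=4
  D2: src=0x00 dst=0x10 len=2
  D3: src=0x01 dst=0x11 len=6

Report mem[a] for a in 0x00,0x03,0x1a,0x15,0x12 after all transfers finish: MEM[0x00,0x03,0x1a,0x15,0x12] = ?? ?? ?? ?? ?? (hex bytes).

MEM[0x00,0x03,0x1a,0x15,0x12] = 92 d8 d8 78 a8

D0: mem[0x00..0x03] <- [92 82 a8 d8]
D1: mem[0x0c..0x0f] <- [82 a8 d8 9b]
D2: mem[0x10..0x11] <- [92 82]
D3: mem[0x11..0x16] <- [82 a8 d8 9b 78 be]
query mem[0x00]=0x92, mem[0x03]=0xd8, mem[0x1a]=0xd8, mem[0x15]=0x78, mem[0x12]=0xa8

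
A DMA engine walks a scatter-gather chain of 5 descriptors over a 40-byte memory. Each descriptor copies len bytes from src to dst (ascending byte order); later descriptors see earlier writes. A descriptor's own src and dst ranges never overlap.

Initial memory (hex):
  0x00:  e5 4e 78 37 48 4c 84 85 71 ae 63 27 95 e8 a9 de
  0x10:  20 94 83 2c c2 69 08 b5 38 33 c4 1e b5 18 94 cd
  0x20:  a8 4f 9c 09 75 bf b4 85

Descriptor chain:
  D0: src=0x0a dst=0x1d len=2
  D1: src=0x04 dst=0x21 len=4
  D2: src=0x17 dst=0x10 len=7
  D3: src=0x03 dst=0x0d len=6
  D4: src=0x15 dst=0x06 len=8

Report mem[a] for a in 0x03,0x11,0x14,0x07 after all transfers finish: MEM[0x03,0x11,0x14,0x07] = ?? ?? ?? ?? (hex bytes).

MEM[0x03,0x11,0x14,0x07] = 37 85 1e 63

  after D0: wrote 2B at 0x1d = 6327
  after D1: wrote 4B at 0x21 = 484c8485
  after D2: wrote 7B at 0x10 = b53833c41eb563
  after D3: wrote 6B at 0x0d = 37484c848571
  after D4: wrote 8B at 0x06 = b563b53833c41eb5
query mem[0x03]=0x37, mem[0x11]=0x85, mem[0x14]=0x1e, mem[0x07]=0x63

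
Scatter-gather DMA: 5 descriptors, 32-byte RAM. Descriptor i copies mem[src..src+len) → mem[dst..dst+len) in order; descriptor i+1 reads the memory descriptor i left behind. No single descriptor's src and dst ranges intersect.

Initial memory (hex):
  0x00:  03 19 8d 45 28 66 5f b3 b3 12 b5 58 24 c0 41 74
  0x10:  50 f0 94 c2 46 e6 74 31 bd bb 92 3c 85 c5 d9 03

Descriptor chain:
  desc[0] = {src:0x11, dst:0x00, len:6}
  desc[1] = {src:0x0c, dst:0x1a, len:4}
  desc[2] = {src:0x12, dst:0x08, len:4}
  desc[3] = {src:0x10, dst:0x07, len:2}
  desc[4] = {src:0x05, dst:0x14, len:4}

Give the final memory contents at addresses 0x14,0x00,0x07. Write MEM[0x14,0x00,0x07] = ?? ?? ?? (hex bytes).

MEM[0x14,0x00,0x07] = 74 f0 50

D0: mem[0x00..0x05] <- [f0 94 c2 46 e6 74]
D1: mem[0x1a..0x1d] <- [24 c0 41 74]
D2: mem[0x08..0x0b] <- [94 c2 46 e6]
D3: mem[0x07..0x08] <- [50 f0]
D4: mem[0x14..0x17] <- [74 5f 50 f0]
query mem[0x14]=0x74, mem[0x00]=0xf0, mem[0x07]=0x50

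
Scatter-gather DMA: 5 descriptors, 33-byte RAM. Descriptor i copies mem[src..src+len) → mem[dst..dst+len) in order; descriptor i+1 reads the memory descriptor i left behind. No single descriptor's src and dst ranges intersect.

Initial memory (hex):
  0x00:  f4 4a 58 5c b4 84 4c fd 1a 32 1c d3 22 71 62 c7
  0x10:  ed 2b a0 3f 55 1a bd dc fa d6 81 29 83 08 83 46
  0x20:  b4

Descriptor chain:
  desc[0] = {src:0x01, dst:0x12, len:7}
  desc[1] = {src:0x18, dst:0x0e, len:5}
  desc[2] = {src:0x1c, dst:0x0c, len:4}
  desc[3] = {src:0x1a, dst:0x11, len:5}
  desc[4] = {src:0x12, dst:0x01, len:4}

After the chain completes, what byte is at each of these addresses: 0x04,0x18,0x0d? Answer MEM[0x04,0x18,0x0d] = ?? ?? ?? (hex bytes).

#0 dst[0x12+7] := {0x4a,0x58,0x5c,0xb4,0x84,0x4c,0xfd}
#1 dst[0x0e+5] := {0xfd,0xd6,0x81,0x29,0x83}
#2 dst[0x0c+4] := {0x83,0x08,0x83,0x46}
#3 dst[0x11+5] := {0x81,0x29,0x83,0x08,0x83}
#4 dst[0x01+4] := {0x29,0x83,0x08,0x83}
query mem[0x04]=0x83, mem[0x18]=0xfd, mem[0x0d]=0x08

MEM[0x04,0x18,0x0d] = 83 fd 08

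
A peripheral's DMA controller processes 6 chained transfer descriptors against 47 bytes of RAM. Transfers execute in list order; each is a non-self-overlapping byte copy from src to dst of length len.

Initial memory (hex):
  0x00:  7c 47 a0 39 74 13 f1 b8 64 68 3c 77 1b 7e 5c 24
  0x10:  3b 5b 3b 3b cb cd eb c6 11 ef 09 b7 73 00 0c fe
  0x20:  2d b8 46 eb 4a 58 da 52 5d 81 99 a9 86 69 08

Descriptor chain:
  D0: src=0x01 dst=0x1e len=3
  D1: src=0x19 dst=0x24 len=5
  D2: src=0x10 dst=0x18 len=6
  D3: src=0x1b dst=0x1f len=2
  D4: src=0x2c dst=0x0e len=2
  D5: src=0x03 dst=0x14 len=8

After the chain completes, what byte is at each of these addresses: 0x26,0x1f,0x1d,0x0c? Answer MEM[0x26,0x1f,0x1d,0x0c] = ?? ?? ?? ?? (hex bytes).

MEM[0x26,0x1f,0x1d,0x0c] = b7 3b cd 1b

D0: mem[0x1e..0x20] <- [47 a0 39]
D1: mem[0x24..0x28] <- [ef 09 b7 73 00]
D2: mem[0x18..0x1d] <- [3b 5b 3b 3b cb cd]
D3: mem[0x1f..0x20] <- [3b cb]
D4: mem[0x0e..0x0f] <- [86 69]
D5: mem[0x14..0x1b] <- [39 74 13 f1 b8 64 68 3c]
query mem[0x26]=0xb7, mem[0x1f]=0x3b, mem[0x1d]=0xcd, mem[0x0c]=0x1b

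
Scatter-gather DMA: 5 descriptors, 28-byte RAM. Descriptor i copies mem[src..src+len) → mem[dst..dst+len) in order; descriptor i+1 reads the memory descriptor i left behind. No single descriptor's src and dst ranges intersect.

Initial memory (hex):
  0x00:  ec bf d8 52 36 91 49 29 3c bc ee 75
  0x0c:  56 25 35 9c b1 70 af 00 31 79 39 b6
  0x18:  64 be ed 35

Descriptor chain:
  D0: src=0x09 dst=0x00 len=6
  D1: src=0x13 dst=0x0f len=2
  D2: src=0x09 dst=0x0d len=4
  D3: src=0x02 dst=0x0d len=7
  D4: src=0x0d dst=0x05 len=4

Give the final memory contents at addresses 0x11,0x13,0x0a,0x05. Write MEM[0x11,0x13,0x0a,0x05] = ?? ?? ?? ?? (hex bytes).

MEM[0x11,0x13,0x0a,0x05] = 49 3c ee 75

#0 dst[0x00+6] := {0xbc,0xee,0x75,0x56,0x25,0x35}
#1 dst[0x0f+2] := {0x00,0x31}
#2 dst[0x0d+4] := {0xbc,0xee,0x75,0x56}
#3 dst[0x0d+7] := {0x75,0x56,0x25,0x35,0x49,0x29,0x3c}
#4 dst[0x05+4] := {0x75,0x56,0x25,0x35}
query mem[0x11]=0x49, mem[0x13]=0x3c, mem[0x0a]=0xee, mem[0x05]=0x75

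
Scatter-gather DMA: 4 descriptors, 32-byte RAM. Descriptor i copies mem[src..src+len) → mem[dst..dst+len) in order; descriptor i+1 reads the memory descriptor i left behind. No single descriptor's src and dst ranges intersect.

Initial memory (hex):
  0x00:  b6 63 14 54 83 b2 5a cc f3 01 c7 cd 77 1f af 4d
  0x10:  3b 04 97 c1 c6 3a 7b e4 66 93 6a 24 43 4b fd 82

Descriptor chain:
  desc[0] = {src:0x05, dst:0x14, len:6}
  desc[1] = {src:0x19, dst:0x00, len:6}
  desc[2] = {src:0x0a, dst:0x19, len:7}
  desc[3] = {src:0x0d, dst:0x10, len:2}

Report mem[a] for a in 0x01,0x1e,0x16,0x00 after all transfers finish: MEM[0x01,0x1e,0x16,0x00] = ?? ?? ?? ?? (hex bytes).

  after D0: wrote 6B at 0x14 = b25accf301c7
  after D1: wrote 6B at 0x00 = c76a24434bfd
  after D2: wrote 7B at 0x19 = c7cd771faf4d3b
  after D3: wrote 2B at 0x10 = 1faf
query mem[0x01]=0x6a, mem[0x1e]=0x4d, mem[0x16]=0xcc, mem[0x00]=0xc7

MEM[0x01,0x1e,0x16,0x00] = 6a 4d cc c7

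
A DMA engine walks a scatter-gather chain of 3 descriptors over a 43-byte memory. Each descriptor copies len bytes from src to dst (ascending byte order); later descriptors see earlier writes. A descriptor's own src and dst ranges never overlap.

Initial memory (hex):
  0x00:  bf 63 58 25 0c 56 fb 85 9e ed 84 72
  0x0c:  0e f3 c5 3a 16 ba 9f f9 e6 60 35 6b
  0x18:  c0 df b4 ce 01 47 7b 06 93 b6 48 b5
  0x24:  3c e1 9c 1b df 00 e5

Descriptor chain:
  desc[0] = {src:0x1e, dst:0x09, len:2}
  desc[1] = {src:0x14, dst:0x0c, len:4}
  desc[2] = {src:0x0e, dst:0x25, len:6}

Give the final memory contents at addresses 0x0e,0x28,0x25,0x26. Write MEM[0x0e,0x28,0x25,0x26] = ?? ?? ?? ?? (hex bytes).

MEM[0x0e,0x28,0x25,0x26] = 35 ba 35 6b

  after D0: wrote 2B at 0x09 = 7b06
  after D1: wrote 4B at 0x0c = e660356b
  after D2: wrote 6B at 0x25 = 356b16ba9ff9
query mem[0x0e]=0x35, mem[0x28]=0xba, mem[0x25]=0x35, mem[0x26]=0x6b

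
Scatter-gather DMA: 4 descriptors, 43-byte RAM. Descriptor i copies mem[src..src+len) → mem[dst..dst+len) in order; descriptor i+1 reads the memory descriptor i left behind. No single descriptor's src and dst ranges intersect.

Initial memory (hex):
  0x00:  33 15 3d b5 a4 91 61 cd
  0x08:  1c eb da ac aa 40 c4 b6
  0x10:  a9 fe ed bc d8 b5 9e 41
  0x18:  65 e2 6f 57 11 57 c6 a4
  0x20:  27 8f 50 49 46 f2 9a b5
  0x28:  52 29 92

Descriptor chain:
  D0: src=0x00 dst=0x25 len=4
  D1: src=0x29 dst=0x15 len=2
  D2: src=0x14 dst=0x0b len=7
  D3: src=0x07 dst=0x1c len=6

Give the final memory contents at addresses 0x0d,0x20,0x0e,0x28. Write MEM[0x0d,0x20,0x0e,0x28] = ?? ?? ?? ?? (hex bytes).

MEM[0x0d,0x20,0x0e,0x28] = 92 d8 41 b5

[0] 0x00->0x25 len=4 : 33 15 3d b5
[1] 0x29->0x15 len=2 : 29 92
[2] 0x14->0x0b len=7 : d8 29 92 41 65 e2 6f
[3] 0x07->0x1c len=6 : cd 1c eb da d8 29
query mem[0x0d]=0x92, mem[0x20]=0xd8, mem[0x0e]=0x41, mem[0x28]=0xb5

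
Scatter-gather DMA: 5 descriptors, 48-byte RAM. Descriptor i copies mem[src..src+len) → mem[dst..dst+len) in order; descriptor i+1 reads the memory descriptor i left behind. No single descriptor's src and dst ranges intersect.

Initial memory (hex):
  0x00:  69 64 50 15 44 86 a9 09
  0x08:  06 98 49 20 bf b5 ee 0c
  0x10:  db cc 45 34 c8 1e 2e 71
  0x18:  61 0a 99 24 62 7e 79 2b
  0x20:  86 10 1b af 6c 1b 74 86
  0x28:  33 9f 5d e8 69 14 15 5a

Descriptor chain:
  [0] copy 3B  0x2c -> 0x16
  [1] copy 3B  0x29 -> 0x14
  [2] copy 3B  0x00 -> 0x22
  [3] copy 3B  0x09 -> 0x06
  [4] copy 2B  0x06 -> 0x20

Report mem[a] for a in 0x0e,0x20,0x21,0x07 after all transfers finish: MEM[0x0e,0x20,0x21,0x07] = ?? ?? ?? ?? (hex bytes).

#0 dst[0x16+3] := {0x69,0x14,0x15}
#1 dst[0x14+3] := {0x9f,0x5d,0xe8}
#2 dst[0x22+3] := {0x69,0x64,0x50}
#3 dst[0x06+3] := {0x98,0x49,0x20}
#4 dst[0x20+2] := {0x98,0x49}
query mem[0x0e]=0xee, mem[0x20]=0x98, mem[0x21]=0x49, mem[0x07]=0x49

MEM[0x0e,0x20,0x21,0x07] = ee 98 49 49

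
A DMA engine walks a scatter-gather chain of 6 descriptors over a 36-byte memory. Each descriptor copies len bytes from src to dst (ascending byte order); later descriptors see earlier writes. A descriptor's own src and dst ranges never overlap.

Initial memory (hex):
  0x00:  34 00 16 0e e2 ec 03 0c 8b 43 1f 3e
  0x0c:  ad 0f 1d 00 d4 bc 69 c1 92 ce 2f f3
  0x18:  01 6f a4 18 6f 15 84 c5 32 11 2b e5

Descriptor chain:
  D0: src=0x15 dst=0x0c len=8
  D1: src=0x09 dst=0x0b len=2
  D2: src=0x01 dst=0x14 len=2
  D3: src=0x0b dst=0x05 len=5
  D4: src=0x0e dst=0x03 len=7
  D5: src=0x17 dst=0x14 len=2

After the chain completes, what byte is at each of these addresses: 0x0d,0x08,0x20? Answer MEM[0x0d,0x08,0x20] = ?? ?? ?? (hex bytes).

MEM[0x0d,0x08,0x20] = 2f 6f 32

  after D0: wrote 8B at 0x0c = ce2ff3016fa4186f
  after D1: wrote 2B at 0x0b = 431f
  after D2: wrote 2B at 0x14 = 0016
  after D3: wrote 5B at 0x05 = 431f2ff301
  after D4: wrote 7B at 0x03 = f3016fa4186f00
  after D5: wrote 2B at 0x14 = f301
query mem[0x0d]=0x2f, mem[0x08]=0x6f, mem[0x20]=0x32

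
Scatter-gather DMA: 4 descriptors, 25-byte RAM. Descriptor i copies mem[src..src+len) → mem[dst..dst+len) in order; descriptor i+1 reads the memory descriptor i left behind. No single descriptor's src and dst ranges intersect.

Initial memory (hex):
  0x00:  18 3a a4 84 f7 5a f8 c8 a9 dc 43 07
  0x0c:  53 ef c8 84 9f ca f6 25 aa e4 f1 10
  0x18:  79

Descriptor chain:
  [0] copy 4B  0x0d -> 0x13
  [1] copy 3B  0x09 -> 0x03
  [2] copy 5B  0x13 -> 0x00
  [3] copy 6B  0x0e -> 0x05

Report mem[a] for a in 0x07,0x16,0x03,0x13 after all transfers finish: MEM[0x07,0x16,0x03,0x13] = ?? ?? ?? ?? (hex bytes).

MEM[0x07,0x16,0x03,0x13] = 9f 9f 9f ef

D0: mem[0x13..0x16] <- [ef c8 84 9f]
D1: mem[0x03..0x05] <- [dc 43 07]
D2: mem[0x00..0x04] <- [ef c8 84 9f 10]
D3: mem[0x05..0x0a] <- [c8 84 9f ca f6 ef]
query mem[0x07]=0x9f, mem[0x16]=0x9f, mem[0x03]=0x9f, mem[0x13]=0xef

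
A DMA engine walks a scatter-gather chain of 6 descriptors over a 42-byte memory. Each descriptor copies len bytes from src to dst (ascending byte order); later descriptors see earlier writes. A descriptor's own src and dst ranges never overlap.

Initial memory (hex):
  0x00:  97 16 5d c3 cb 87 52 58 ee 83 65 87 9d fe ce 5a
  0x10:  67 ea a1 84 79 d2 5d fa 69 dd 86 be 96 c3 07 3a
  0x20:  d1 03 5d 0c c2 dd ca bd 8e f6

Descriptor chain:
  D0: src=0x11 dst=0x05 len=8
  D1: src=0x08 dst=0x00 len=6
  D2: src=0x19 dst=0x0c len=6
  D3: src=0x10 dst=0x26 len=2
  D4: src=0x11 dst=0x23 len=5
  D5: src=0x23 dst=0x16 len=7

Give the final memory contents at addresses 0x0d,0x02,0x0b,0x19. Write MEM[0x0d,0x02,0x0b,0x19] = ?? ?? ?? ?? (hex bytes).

MEM[0x0d,0x02,0x0b,0x19] = 86 5d fa 79

  after D0: wrote 8B at 0x05 = eaa18479d25dfa69
  after D1: wrote 6B at 0x00 = 79d25dfa69fe
  after D2: wrote 6B at 0x0c = dd86be96c307
  after D3: wrote 2B at 0x26 = c307
  after D4: wrote 5B at 0x23 = 07a18479d2
  after D5: wrote 7B at 0x16 = 07a18479d28ef6
query mem[0x0d]=0x86, mem[0x02]=0x5d, mem[0x0b]=0xfa, mem[0x19]=0x79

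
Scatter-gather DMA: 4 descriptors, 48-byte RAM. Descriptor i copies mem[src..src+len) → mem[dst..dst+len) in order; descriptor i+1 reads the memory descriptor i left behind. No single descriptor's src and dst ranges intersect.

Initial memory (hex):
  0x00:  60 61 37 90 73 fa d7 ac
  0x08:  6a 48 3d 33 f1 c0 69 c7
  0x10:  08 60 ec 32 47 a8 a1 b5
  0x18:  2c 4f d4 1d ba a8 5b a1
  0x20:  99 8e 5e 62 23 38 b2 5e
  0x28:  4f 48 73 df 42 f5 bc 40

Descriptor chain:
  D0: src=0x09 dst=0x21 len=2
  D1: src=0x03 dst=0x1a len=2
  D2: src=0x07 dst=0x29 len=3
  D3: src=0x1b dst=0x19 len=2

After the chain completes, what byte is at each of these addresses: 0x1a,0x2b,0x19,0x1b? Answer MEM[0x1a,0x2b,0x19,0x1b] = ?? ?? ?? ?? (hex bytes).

  after D0: wrote 2B at 0x21 = 483d
  after D1: wrote 2B at 0x1a = 9073
  after D2: wrote 3B at 0x29 = ac6a48
  after D3: wrote 2B at 0x19 = 73ba
query mem[0x1a]=0xba, mem[0x2b]=0x48, mem[0x19]=0x73, mem[0x1b]=0x73

MEM[0x1a,0x2b,0x19,0x1b] = ba 48 73 73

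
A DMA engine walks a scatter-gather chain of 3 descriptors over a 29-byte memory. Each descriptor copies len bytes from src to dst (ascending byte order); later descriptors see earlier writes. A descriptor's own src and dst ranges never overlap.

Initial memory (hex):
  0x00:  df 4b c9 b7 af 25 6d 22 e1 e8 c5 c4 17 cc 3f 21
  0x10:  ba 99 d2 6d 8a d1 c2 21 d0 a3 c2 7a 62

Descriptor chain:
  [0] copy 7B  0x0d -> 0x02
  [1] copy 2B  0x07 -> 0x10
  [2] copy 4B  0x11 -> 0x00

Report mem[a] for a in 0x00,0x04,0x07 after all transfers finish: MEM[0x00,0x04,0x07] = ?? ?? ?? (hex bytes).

[0] 0x0d->0x02 len=7 : cc 3f 21 ba 99 d2 6d
[1] 0x07->0x10 len=2 : d2 6d
[2] 0x11->0x00 len=4 : 6d d2 6d 8a
query mem[0x00]=0x6d, mem[0x04]=0x21, mem[0x07]=0xd2

MEM[0x00,0x04,0x07] = 6d 21 d2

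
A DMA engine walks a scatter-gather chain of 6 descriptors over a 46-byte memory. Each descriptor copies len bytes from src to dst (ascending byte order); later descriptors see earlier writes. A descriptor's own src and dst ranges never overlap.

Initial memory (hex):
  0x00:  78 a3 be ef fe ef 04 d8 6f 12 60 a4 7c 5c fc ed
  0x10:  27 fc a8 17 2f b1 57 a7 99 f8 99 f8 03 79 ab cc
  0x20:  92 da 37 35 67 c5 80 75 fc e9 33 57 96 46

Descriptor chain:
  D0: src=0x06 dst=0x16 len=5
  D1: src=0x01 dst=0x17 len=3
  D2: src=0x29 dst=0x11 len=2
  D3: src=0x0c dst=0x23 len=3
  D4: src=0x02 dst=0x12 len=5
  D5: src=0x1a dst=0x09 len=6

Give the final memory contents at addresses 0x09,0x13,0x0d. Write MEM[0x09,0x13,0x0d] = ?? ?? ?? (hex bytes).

[0] 0x06->0x16 len=5 : 04 d8 6f 12 60
[1] 0x01->0x17 len=3 : a3 be ef
[2] 0x29->0x11 len=2 : e9 33
[3] 0x0c->0x23 len=3 : 7c 5c fc
[4] 0x02->0x12 len=5 : be ef fe ef 04
[5] 0x1a->0x09 len=6 : 60 f8 03 79 ab cc
query mem[0x09]=0x60, mem[0x13]=0xef, mem[0x0d]=0xab

MEM[0x09,0x13,0x0d] = 60 ef ab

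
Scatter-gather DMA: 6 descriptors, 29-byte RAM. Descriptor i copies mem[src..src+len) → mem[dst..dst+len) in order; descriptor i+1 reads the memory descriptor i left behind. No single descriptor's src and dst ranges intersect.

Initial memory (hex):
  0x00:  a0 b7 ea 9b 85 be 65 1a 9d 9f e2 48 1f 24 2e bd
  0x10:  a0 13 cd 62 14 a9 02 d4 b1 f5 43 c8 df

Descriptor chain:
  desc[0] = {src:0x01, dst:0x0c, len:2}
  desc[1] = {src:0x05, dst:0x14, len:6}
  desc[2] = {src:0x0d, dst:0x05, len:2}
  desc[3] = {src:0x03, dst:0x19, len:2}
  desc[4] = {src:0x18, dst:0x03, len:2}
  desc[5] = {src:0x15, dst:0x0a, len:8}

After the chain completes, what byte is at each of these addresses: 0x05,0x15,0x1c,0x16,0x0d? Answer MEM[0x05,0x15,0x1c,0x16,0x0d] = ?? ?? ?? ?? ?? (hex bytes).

MEM[0x05,0x15,0x1c,0x16,0x0d] = ea 65 df 1a 9f

  after D0: wrote 2B at 0x0c = b7ea
  after D1: wrote 6B at 0x14 = be651a9d9fe2
  after D2: wrote 2B at 0x05 = ea2e
  after D3: wrote 2B at 0x19 = 9b85
  after D4: wrote 2B at 0x03 = 9f9b
  after D5: wrote 8B at 0x0a = 651a9d9f9b85c8df
query mem[0x05]=0xea, mem[0x15]=0x65, mem[0x1c]=0xdf, mem[0x16]=0x1a, mem[0x0d]=0x9f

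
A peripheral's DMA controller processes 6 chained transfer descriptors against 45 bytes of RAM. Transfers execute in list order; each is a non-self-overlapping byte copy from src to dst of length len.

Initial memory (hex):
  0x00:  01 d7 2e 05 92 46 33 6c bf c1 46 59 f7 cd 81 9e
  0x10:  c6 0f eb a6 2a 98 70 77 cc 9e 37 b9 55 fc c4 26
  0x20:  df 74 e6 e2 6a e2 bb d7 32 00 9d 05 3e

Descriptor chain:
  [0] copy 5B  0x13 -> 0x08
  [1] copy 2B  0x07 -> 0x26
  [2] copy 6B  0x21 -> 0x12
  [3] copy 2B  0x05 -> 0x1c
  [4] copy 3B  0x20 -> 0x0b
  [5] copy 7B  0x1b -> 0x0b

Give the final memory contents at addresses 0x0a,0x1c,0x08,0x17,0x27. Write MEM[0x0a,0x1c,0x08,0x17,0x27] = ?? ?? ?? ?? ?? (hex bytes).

MEM[0x0a,0x1c,0x08,0x17,0x27] = 98 46 a6 6c a6

  after D0: wrote 5B at 0x08 = a62a987077
  after D1: wrote 2B at 0x26 = 6ca6
  after D2: wrote 6B at 0x12 = 74e6e26ae26c
  after D3: wrote 2B at 0x1c = 4633
  after D4: wrote 3B at 0x0b = df74e6
  after D5: wrote 7B at 0x0b = b94633c426df74
query mem[0x0a]=0x98, mem[0x1c]=0x46, mem[0x08]=0xa6, mem[0x17]=0x6c, mem[0x27]=0xa6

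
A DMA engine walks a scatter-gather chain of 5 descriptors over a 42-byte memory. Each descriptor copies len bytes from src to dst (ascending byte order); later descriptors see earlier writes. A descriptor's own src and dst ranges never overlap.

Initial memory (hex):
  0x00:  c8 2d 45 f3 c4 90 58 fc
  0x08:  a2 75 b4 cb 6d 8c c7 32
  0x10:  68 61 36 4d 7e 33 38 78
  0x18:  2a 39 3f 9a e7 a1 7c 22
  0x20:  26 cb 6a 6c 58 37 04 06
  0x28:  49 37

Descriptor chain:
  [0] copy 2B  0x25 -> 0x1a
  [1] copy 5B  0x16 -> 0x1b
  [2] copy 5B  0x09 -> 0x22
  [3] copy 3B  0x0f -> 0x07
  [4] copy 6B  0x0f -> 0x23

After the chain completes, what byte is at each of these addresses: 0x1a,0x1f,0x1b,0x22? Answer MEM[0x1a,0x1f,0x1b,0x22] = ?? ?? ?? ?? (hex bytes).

MEM[0x1a,0x1f,0x1b,0x22] = 37 37 38 75

D0: mem[0x1a..0x1b] <- [37 04]
D1: mem[0x1b..0x1f] <- [38 78 2a 39 37]
D2: mem[0x22..0x26] <- [75 b4 cb 6d 8c]
D3: mem[0x07..0x09] <- [32 68 61]
D4: mem[0x23..0x28] <- [32 68 61 36 4d 7e]
query mem[0x1a]=0x37, mem[0x1f]=0x37, mem[0x1b]=0x38, mem[0x22]=0x75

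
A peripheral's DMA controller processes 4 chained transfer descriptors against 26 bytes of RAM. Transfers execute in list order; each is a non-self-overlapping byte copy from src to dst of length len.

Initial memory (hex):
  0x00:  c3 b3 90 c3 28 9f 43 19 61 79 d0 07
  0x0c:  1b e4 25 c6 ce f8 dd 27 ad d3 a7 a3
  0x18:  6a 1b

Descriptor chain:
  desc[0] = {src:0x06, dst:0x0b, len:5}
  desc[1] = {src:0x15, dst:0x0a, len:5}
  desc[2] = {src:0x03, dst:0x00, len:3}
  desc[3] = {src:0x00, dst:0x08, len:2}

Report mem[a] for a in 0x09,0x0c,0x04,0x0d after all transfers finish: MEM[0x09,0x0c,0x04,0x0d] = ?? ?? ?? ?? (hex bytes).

D0: mem[0x0b..0x0f] <- [43 19 61 79 d0]
D1: mem[0x0a..0x0e] <- [d3 a7 a3 6a 1b]
D2: mem[0x00..0x02] <- [c3 28 9f]
D3: mem[0x08..0x09] <- [c3 28]
query mem[0x09]=0x28, mem[0x0c]=0xa3, mem[0x04]=0x28, mem[0x0d]=0x6a

MEM[0x09,0x0c,0x04,0x0d] = 28 a3 28 6a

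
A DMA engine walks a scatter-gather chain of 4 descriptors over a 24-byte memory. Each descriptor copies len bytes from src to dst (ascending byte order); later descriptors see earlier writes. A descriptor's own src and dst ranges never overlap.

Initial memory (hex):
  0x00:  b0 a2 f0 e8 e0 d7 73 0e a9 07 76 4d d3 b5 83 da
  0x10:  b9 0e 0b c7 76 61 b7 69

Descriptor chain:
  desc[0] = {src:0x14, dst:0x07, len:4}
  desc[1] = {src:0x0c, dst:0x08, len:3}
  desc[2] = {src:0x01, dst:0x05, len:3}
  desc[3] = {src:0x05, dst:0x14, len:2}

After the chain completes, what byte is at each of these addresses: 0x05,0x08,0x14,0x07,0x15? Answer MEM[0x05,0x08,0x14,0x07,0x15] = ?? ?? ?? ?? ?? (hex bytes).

[0] 0x14->0x07 len=4 : 76 61 b7 69
[1] 0x0c->0x08 len=3 : d3 b5 83
[2] 0x01->0x05 len=3 : a2 f0 e8
[3] 0x05->0x14 len=2 : a2 f0
query mem[0x05]=0xa2, mem[0x08]=0xd3, mem[0x14]=0xa2, mem[0x07]=0xe8, mem[0x15]=0xf0

MEM[0x05,0x08,0x14,0x07,0x15] = a2 d3 a2 e8 f0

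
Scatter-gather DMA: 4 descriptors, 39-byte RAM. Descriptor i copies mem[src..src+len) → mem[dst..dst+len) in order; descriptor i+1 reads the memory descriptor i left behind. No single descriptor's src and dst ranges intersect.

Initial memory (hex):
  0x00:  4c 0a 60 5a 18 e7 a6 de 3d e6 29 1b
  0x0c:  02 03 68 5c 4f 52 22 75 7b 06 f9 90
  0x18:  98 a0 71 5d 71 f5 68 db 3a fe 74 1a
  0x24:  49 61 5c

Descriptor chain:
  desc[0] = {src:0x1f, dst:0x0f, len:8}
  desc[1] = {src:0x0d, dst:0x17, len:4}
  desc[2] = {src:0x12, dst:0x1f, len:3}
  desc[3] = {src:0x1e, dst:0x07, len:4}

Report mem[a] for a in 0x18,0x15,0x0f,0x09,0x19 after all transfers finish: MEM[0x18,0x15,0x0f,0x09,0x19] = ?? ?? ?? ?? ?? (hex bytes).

MEM[0x18,0x15,0x0f,0x09,0x19] = 68 61 db 1a db

  after D0: wrote 8B at 0x0f = db3afe741a49615c
  after D1: wrote 4B at 0x17 = 0368db3a
  after D2: wrote 3B at 0x1f = 741a49
  after D3: wrote 4B at 0x07 = 68741a49
query mem[0x18]=0x68, mem[0x15]=0x61, mem[0x0f]=0xdb, mem[0x09]=0x1a, mem[0x19]=0xdb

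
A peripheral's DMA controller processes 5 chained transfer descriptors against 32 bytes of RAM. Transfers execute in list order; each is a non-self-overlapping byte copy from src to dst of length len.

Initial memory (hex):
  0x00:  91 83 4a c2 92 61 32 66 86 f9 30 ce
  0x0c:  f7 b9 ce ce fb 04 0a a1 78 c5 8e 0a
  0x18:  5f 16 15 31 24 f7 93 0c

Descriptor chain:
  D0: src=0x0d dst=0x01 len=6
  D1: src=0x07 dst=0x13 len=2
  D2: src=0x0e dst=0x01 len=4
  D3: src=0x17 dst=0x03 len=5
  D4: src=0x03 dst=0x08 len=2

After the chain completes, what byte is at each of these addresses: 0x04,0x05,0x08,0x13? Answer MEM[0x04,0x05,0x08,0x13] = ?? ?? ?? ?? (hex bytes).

#0 dst[0x01+6] := {0xb9,0xce,0xce,0xfb,0x04,0x0a}
#1 dst[0x13+2] := {0x66,0x86}
#2 dst[0x01+4] := {0xce,0xce,0xfb,0x04}
#3 dst[0x03+5] := {0x0a,0x5f,0x16,0x15,0x31}
#4 dst[0x08+2] := {0x0a,0x5f}
query mem[0x04]=0x5f, mem[0x05]=0x16, mem[0x08]=0x0a, mem[0x13]=0x66

MEM[0x04,0x05,0x08,0x13] = 5f 16 0a 66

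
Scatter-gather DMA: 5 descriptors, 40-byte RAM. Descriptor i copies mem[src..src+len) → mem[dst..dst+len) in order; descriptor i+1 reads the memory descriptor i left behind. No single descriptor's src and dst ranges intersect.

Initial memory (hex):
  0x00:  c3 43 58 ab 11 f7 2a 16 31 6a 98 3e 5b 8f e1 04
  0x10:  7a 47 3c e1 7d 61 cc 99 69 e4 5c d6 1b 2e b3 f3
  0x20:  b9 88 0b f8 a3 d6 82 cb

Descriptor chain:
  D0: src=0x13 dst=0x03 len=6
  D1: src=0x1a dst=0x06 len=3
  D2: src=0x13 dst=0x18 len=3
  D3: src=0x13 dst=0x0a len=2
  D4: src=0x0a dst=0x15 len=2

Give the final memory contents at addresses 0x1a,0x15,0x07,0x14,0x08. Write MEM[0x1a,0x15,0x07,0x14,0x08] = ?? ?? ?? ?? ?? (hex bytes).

#0 dst[0x03+6] := {0xe1,0x7d,0x61,0xcc,0x99,0x69}
#1 dst[0x06+3] := {0x5c,0xd6,0x1b}
#2 dst[0x18+3] := {0xe1,0x7d,0x61}
#3 dst[0x0a+2] := {0xe1,0x7d}
#4 dst[0x15+2] := {0xe1,0x7d}
query mem[0x1a]=0x61, mem[0x15]=0xe1, mem[0x07]=0xd6, mem[0x14]=0x7d, mem[0x08]=0x1b

MEM[0x1a,0x15,0x07,0x14,0x08] = 61 e1 d6 7d 1b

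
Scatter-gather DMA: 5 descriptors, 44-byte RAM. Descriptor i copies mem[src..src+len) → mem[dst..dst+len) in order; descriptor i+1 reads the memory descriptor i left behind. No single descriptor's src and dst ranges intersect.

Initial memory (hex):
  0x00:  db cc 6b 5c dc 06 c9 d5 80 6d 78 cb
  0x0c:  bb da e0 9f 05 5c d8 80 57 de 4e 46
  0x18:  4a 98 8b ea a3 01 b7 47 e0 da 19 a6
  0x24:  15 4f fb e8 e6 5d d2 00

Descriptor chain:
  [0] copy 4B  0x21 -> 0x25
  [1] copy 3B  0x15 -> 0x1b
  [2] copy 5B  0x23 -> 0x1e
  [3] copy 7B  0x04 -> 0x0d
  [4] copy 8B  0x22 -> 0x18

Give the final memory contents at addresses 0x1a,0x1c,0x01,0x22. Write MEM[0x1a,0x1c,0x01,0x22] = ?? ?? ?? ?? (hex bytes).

[0] 0x21->0x25 len=4 : da 19 a6 15
[1] 0x15->0x1b len=3 : de 4e 46
[2] 0x23->0x1e len=5 : a6 15 da 19 a6
[3] 0x04->0x0d len=7 : dc 06 c9 d5 80 6d 78
[4] 0x22->0x18 len=8 : a6 a6 15 da 19 a6 15 5d
query mem[0x1a]=0x15, mem[0x1c]=0x19, mem[0x01]=0xcc, mem[0x22]=0xa6

MEM[0x1a,0x1c,0x01,0x22] = 15 19 cc a6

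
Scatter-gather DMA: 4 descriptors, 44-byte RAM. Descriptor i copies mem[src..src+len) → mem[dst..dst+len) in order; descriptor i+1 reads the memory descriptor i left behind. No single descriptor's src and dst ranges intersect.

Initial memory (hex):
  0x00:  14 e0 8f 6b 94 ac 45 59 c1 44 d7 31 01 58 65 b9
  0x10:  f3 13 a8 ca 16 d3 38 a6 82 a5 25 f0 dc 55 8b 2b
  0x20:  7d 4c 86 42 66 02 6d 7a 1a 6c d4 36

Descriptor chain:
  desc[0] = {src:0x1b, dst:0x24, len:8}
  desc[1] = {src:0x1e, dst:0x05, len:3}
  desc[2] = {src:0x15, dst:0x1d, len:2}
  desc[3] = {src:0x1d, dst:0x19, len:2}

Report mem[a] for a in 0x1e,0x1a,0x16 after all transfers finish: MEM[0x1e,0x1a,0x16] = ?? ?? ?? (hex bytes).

[0] 0x1b->0x24 len=8 : f0 dc 55 8b 2b 7d 4c 86
[1] 0x1e->0x05 len=3 : 8b 2b 7d
[2] 0x15->0x1d len=2 : d3 38
[3] 0x1d->0x19 len=2 : d3 38
query mem[0x1e]=0x38, mem[0x1a]=0x38, mem[0x16]=0x38

MEM[0x1e,0x1a,0x16] = 38 38 38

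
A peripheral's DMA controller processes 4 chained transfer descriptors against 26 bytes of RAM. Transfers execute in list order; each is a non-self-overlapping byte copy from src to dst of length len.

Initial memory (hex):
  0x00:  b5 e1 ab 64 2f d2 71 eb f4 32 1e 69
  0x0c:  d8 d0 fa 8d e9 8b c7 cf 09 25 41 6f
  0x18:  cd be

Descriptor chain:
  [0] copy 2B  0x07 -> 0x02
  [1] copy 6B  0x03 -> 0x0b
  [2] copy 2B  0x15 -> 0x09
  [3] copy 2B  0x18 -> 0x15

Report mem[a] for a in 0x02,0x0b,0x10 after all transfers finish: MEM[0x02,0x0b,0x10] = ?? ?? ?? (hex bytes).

D0: mem[0x02..0x03] <- [eb f4]
D1: mem[0x0b..0x10] <- [f4 2f d2 71 eb f4]
D2: mem[0x09..0x0a] <- [25 41]
D3: mem[0x15..0x16] <- [cd be]
query mem[0x02]=0xeb, mem[0x0b]=0xf4, mem[0x10]=0xf4

MEM[0x02,0x0b,0x10] = eb f4 f4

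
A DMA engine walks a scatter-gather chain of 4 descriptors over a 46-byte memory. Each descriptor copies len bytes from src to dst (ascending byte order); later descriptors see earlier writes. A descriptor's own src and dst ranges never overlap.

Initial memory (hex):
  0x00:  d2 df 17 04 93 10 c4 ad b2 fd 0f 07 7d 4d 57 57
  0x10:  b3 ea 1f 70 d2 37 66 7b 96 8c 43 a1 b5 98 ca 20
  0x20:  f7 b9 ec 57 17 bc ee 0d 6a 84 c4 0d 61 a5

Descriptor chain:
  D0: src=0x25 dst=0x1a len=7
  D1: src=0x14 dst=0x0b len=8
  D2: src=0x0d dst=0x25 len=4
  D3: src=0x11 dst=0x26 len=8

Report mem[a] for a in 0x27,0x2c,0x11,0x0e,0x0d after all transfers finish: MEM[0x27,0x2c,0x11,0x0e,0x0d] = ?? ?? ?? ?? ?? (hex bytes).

#0 dst[0x1a+7] := {0xbc,0xee,0x0d,0x6a,0x84,0xc4,0x0d}
#1 dst[0x0b+8] := {0xd2,0x37,0x66,0x7b,0x96,0x8c,0xbc,0xee}
#2 dst[0x25+4] := {0x66,0x7b,0x96,0x8c}
#3 dst[0x26+8] := {0xbc,0xee,0x70,0xd2,0x37,0x66,0x7b,0x96}
query mem[0x27]=0xee, mem[0x2c]=0x7b, mem[0x11]=0xbc, mem[0x0e]=0x7b, mem[0x0d]=0x66

MEM[0x27,0x2c,0x11,0x0e,0x0d] = ee 7b bc 7b 66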